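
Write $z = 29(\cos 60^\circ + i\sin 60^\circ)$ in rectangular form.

a = r cos θ = 29 * 1/2 = 29/2
b = r sin θ = 29 * sqrt(3)/2 = 29*sqrt(3)/2
z = 29/2 + (29*sqrt(3)/2)i


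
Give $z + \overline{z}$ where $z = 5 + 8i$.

z + conjugate(z) = (a + bi) + (a - bi) = 2a
= 2 * 5 = 10


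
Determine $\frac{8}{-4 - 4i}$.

Multiply numerator and denominator by conjugate (-4 + 4i):
= (8)(-4 + 4i) / ((-4)^2 + (-4)^2)
= (-32 + 32i) / 32
= -1 + i


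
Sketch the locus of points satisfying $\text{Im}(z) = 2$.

Im(z) = y where z = x + yi; the equation y = 2 is satisfied by all points with that y-coordinate
Locus: Horizontal line y = 2


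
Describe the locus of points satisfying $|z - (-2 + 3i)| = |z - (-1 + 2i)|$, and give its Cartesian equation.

|z - z1| = |z - z2| means z is equidistant from z1 and z2,
i.e. the perpendicular bisector of the segment from (-2, 3) to (-1, 2) (midpoint (-3/2, 5/2)).
With z = x + yi, square both sides:
(x - (-2))^2 + (y - 3)^2 = (x - (-1))^2 + (y - 2)^2
The x^2 and y^2 terms cancel: 2x + (-2)y = 5 - 13 = -8
Simplify: x - y = -4
Locus: Perpendicular bisector of the segment from (-2, 3) to (-1, 2): the line x - y = -4


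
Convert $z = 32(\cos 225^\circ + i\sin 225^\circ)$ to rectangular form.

a = r cos θ = 32 * -sqrt(2)/2 = -16*sqrt(2)
b = r sin θ = 32 * -sqrt(2)/2 = -16*sqrt(2)
z = -16*sqrt(2) - 16*sqrt(2)i


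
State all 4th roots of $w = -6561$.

|w| = 6561, arg(w) = 180°
Root modulus = 6561^(1/4) = 9
Root arguments: θ_k = (180° + 360°k)/4 for k = 0, 1, ..., 3
Roots: 9*sqrt(2)/2 + (9*sqrt(2)/2)i, -9*sqrt(2)/2 + (9*sqrt(2)/2)i, -9*sqrt(2)/2 - (9*sqrt(2)/2)i, 9*sqrt(2)/2 - (9*sqrt(2)/2)i


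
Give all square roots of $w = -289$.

|w| = 289, arg(w) = 180°
Root modulus = 289^(1/2) = 17
Root arguments: θ_k = (180° + 360°k)/2 for k = 0, 1, ..., 1
Roots: 17i, -17i


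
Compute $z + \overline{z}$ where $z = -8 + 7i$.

z + conjugate(z) = (a + bi) + (a - bi) = 2a
= 2 * (-8) = -16


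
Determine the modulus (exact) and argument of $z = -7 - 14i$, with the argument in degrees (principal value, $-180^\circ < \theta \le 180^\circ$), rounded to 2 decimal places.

|z| = sqrt((-7)^2 + (-14)^2) = sqrt(245)
arg(z) = arctan(b/a) = arctan(-14/-7) (quadrant-adjusted) = -116.57°


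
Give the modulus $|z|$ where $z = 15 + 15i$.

|z| = sqrt(a^2 + b^2) = sqrt(15^2 + 15^2) = sqrt(450) = sqrt(450)


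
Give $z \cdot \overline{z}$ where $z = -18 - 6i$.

z * conjugate(z) = |z|^2 = a^2 + b^2
= (-18)^2 + (-6)^2 = 360


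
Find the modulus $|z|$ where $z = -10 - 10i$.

|z| = sqrt(a^2 + b^2) = sqrt((-10)^2 + (-10)^2) = sqrt(200) = sqrt(200)


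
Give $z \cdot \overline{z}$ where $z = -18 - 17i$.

z * conjugate(z) = |z|^2 = a^2 + b^2
= (-18)^2 + (-17)^2 = 613


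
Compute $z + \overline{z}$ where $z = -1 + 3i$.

z + conjugate(z) = (a + bi) + (a - bi) = 2a
= 2 * (-1) = -2


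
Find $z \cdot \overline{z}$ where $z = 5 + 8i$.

z * conjugate(z) = |z|^2 = a^2 + b^2
= 5^2 + 8^2 = 89


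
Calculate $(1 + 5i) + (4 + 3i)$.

(1 + 4) + (5 + 3)i = 5 + 8i


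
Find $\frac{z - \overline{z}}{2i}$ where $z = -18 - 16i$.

z - conjugate(z) = 2bi
(z - conjugate(z))/(2i) = 2bi/(2i) = b = -16


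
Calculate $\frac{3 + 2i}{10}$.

Divisor is real, so divide each part by 10:
= 3/10 + (1/5)i


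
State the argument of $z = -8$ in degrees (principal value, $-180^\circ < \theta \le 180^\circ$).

b = 0 and a < 0, so z lies on the negative real axis: θ = 180°


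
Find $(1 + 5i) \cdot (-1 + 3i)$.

(a1*a2 - b1*b2) + (a1*b2 + b1*a2)i
= (-1 - 15) + (3 + (-5))i
= -16 - 2i


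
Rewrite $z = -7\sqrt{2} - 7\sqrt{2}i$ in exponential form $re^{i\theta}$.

r = |z| = sqrt((-7*sqrt(2))^2 + (-7*sqrt(2))^2) = sqrt(98 + 98) = sqrt(196) = 14
θ = arctan(b/a) = arctan(-9.8995/-9.8995) (quadrant-adjusted) = -135° = -3π/4
z = 14e^(-i*3π/4)


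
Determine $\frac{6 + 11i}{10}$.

Divisor is real, so divide each part by 10:
= 3/5 + (11/10)i


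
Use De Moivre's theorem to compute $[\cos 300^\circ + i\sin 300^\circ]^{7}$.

By De Moivre: z^n = r^n(cos(nθ) + i sin(nθ))
= 1^7(cos(7*300°) + i sin(7*300°))
= 1(cos 300° + i sin 300°)
= 1/2 - (sqrt(3)/2)i


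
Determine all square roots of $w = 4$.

|w| = 4, arg(w) = 0°
Root modulus = 4^(1/2) = 2
Root arguments: θ_k = (0° + 360°k)/2 for k = 0, 1, ..., 1
Roots: 2, -2


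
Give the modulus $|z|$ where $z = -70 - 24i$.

|z| = sqrt(a^2 + b^2) = sqrt((-70)^2 + (-24)^2) = sqrt(5476) = 74


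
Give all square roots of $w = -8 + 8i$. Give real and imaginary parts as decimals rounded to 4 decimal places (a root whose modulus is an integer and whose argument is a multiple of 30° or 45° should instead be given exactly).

|w| = sqrt(128) ≈ 11.313708, arg(w) = 135°
Root modulus = sqrt(128)^(1/2) ≈ 3.363586
Root arguments: θ_k = (135° + 360°k)/2 for k = 0, 1, ..., 1
Compute each root as (root modulus)(cos θ_k + i sin θ_k) using full-precision intermediates, then round to 4 decimal places.
Roots: 1.2872 + 3.1075i, -1.2872 - 3.1075i


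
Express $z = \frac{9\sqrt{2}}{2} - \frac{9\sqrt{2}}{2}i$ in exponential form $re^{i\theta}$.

r = |z| = sqrt((9*sqrt(2)/2)^2 + (-9*sqrt(2)/2)^2) = sqrt(81/2 + 81/2) = sqrt(81) = 9
θ = arctan(b/a) = arctan(-6.364/6.364) (quadrant-adjusted) = -45° = -π/4
z = 9e^(-i*π/4)


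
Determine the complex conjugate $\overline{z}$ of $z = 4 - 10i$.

If z = a + bi, then conjugate(z) = a - bi
conjugate(4 - 10i) = 4 + 10i


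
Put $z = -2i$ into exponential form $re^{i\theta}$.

r = |z| = sqrt((0)^2 + (-2)^2) = sqrt(0 + 4) = sqrt(4) = 2
a = 0 and b < 0, so z lies on the negative imaginary axis: θ = -90° = -π/2
z = 2e^(-i*π/2)


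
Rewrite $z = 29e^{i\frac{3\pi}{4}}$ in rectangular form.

a = r cos θ = 29 * -sqrt(2)/2 = -29*sqrt(2)/2
b = r sin θ = 29 * sqrt(2)/2 = 29*sqrt(2)/2
z = -29*sqrt(2)/2 + (29*sqrt(2)/2)i


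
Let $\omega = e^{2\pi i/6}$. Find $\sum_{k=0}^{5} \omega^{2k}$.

Let ζ = ω^2 = e^(2πi·2/6). Since 6 ∤ 2, ζ ≠ 1.
Sum = Σ_{k=0}^{5} ζ^k = (ζ^6 - 1)/(ζ - 1) = (ω^{2·6} - 1)/(ζ - 1) = (1 - 1)/(ζ - 1) = 0


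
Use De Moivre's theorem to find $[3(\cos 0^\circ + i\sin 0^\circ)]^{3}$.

By De Moivre: z^n = r^n(cos(nθ) + i sin(nθ))
= 3^3(cos(3*0°) + i sin(3*0°))
= 27(cos 0° + i sin 0°)
= 27


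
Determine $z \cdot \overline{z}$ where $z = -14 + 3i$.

z * conjugate(z) = |z|^2 = a^2 + b^2
= (-14)^2 + 3^2 = 205


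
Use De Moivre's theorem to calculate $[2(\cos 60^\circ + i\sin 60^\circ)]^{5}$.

By De Moivre: z^n = r^n(cos(nθ) + i sin(nθ))
= 2^5(cos(5*60°) + i sin(5*60°))
= 32(cos 300° + i sin 300°)
= 16 - 16*sqrt(3)i


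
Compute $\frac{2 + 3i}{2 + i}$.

Multiply numerator and denominator by conjugate (2 - i):
= (2 + 3i)(2 - i) / (2^2 + 1^2)
= (7 + 4i) / 5
= 7/5 + (4/5)i


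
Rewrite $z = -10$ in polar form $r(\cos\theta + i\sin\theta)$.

r = |z| = sqrt(a^2 + b^2) = sqrt((-10)^2 + (0)^2) = sqrt(100 + 0) = sqrt(100) = 10
b = 0 and a < 0, so z lies on the negative real axis: θ = 180°
z = 10(cos 180° + i sin 180°)


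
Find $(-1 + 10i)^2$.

(a + bi)^2 = a^2 - b^2 + 2abi
= (-1)^2 - 10^2 + 2*(-1)*10i
= -99 - 20i


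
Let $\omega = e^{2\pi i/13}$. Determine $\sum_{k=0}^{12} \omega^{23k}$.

Let ζ = ω^23 = e^(2πi·23/13). Since 13 ∤ 23, ζ ≠ 1.
Sum = Σ_{k=0}^{12} ζ^k = (ζ^13 - 1)/(ζ - 1) = (ω^{23·13} - 1)/(ζ - 1) = (1 - 1)/(ζ - 1) = 0


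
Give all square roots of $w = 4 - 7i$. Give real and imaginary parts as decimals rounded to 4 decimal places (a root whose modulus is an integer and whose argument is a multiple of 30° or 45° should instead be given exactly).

|w| = sqrt(65) ≈ 8.062258, arg(w) ≈ 299.744881°
Root modulus = sqrt(65)^(1/2) ≈ 2.839412
Root arguments: θ_k = (arg(w) + 360°k)/2 for k = 0, 1, ..., 1
Compute each root as (root modulus)(cos θ_k + i sin θ_k) using full-precision intermediates, then round to 4 decimal places.
Roots: -2.4558 + 1.4252i, 2.4558 - 1.4252i


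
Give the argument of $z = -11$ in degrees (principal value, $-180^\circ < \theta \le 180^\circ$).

b = 0 and a < 0, so z lies on the negative real axis: θ = 180°


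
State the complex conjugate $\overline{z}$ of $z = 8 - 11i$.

If z = a + bi, then conjugate(z) = a - bi
conjugate(8 - 11i) = 8 + 11i


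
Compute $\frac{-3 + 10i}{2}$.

Divisor is real, so divide each part by 2:
= -3/2 + 5i


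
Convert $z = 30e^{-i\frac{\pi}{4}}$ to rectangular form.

a = r cos θ = 30 * sqrt(2)/2 = 15*sqrt(2)
b = r sin θ = 30 * -sqrt(2)/2 = -15*sqrt(2)
z = 15*sqrt(2) - 15*sqrt(2)i


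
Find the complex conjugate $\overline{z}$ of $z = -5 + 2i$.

If z = a + bi, then conjugate(z) = a - bi
conjugate(-5 + 2i) = -5 - 2i


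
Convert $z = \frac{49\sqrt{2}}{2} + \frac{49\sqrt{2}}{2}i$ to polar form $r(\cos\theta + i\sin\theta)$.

r = |z| = sqrt(a^2 + b^2) = sqrt((49*sqrt(2)/2)^2 + (49*sqrt(2)/2)^2) = sqrt(2401/2 + 2401/2) = sqrt(2401) = 49
θ = arctan(b/a) = arctan(34.6482/34.6482) (quadrant-adjusted) = 45°
z = 49(cos 45° + i sin 45°)


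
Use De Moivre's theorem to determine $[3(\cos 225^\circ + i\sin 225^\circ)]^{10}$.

By De Moivre: z^n = r^n(cos(nθ) + i sin(nθ))
= 3^10(cos(10*225°) + i sin(10*225°))
= 59049(cos 90° + i sin 90°)
= 59049i


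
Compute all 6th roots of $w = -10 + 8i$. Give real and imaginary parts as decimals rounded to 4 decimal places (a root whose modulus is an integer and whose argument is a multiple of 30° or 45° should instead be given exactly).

|w| = sqrt(164) ≈ 12.806248, arg(w) ≈ 141.340192°
Root modulus = sqrt(164)^(1/6) ≈ 1.529573
Root arguments: θ_k = (arg(w) + 360°k)/6 for k = 0, 1, ..., 5
Compute each root as (root modulus)(cos θ_k + i sin θ_k) using full-precision intermediates, then round to 4 decimal places.
Roots: 1.4021 + 0.6113i, 0.1716 + 1.5199i, -1.2305 + 0.9086i, -1.4021 - 0.6113i, -0.1716 - 1.5199i, 1.2305 - 0.9086i


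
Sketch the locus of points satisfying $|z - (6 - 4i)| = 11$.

|z - z0| = r describes a circle centered at z0 with radius r
Here z0 = 6 - 4i and r = 11
Locus: Circle centered at (6, -4) with radius 11


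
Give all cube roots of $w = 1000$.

|w| = 1000, arg(w) = 0°
Root modulus = 1000^(1/3) = 10
Root arguments: θ_k = (0° + 360°k)/3 for k = 0, 1, ..., 2
Roots: 10, -5 + 5*sqrt(3)i, -5 - 5*sqrt(3)i


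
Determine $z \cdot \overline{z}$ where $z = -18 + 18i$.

z * conjugate(z) = |z|^2 = a^2 + b^2
= (-18)^2 + 18^2 = 648


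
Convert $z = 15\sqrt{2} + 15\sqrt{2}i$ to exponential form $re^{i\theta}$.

r = |z| = sqrt((15*sqrt(2))^2 + (15*sqrt(2))^2) = sqrt(450 + 450) = sqrt(900) = 30
θ = arctan(b/a) = arctan(21.2132/21.2132) (quadrant-adjusted) = 45° = π/4
z = 30e^(i*π/4)


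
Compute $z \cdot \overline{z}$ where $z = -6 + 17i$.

z * conjugate(z) = |z|^2 = a^2 + b^2
= (-6)^2 + 17^2 = 325


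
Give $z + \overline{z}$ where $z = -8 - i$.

z + conjugate(z) = (a + bi) + (a - bi) = 2a
= 2 * (-8) = -16


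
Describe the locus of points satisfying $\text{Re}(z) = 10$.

Re(z) = x where z = x + yi; the equation x = 10 is satisfied by all points with that x-coordinate
Locus: Vertical line x = 10


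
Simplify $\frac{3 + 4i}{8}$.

Divisor is real, so divide each part by 8:
= 3/8 + (1/2)i


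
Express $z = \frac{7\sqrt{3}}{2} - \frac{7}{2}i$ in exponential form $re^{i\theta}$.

r = |z| = sqrt((7*sqrt(3)/2)^2 + (-7/2)^2) = sqrt(147/4 + 49/4) = sqrt(49) = 7
θ = arctan(b/a) = arctan(-3.5/6.0622) (quadrant-adjusted) = -30° = -π/6
z = 7e^(-i*π/6)


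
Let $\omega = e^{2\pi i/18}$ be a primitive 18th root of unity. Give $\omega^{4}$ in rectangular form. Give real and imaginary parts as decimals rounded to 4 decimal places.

ω^4 = e^(2πi·4/18) = e^(i·4π/9)
= cos(4π/9) + i sin(4π/9)
= 0.1736 + 0.9848i


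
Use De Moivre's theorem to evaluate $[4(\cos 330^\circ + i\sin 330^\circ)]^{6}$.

By De Moivre: z^n = r^n(cos(nθ) + i sin(nθ))
= 4^6(cos(6*330°) + i sin(6*330°))
= 4096(cos 180° + i sin 180°)
= -4096


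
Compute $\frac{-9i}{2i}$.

Multiply numerator and denominator by conjugate (-2i):
= (-9i)(-2i) / (0^2 + 2^2)
= (-18) / 4
Divide through by 2: (-9) / 2
= -9/2


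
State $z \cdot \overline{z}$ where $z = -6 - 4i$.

z * conjugate(z) = |z|^2 = a^2 + b^2
= (-6)^2 + (-4)^2 = 52


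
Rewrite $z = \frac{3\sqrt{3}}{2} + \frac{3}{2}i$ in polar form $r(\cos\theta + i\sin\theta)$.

r = |z| = sqrt(a^2 + b^2) = sqrt((3*sqrt(3)/2)^2 + (3/2)^2) = sqrt(27/4 + 9/4) = sqrt(9) = 3
θ = arctan(b/a) = arctan(1.5/2.5981) (quadrant-adjusted) = 30°
z = 3(cos 30° + i sin 30°)


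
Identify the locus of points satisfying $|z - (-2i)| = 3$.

|z - z0| = r describes a circle centered at z0 with radius r
Here z0 = -2i and r = 3
Locus: Circle centered at (0, -2) with radius 3


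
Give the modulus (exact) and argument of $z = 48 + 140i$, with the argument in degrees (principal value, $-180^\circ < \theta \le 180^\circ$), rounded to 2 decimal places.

|z| = sqrt(48^2 + 140^2) = 148
arg(z) = arctan(b/a) = arctan(140/48) (quadrant-adjusted) = 71.08°


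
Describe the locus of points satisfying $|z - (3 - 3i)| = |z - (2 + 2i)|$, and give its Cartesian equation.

|z - z1| = |z - z2| means z is equidistant from z1 and z2,
i.e. the perpendicular bisector of the segment from (3, -3) to (2, 2) (midpoint (5/2, -1/2)).
With z = x + yi, square both sides:
(x - 3)^2 + (y - (-3))^2 = (x - 2)^2 + (y - 2)^2
The x^2 and y^2 terms cancel: -2x + 10y = 8 - 18 = -10
Simplify: x - 5y = 5
Locus: Perpendicular bisector of the segment from (3, -3) to (2, 2): the line x - 5y = 5


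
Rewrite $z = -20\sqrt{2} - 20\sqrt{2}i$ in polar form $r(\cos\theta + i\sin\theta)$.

r = |z| = sqrt(a^2 + b^2) = sqrt((-20*sqrt(2))^2 + (-20*sqrt(2))^2) = sqrt(800 + 800) = sqrt(1600) = 40
θ = arctan(b/a) = arctan(-28.2843/-28.2843) (quadrant-adjusted) = 225°
z = 40(cos 225° + i sin 225°)


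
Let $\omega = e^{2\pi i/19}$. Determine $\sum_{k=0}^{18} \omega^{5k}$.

Let ζ = ω^5 = e^(2πi·5/19). Since 19 ∤ 5, ζ ≠ 1.
Sum = Σ_{k=0}^{18} ζ^k = (ζ^19 - 1)/(ζ - 1) = (ω^{5·19} - 1)/(ζ - 1) = (1 - 1)/(ζ - 1) = 0


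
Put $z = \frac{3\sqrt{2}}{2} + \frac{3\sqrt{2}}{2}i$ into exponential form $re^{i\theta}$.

r = |z| = sqrt((3*sqrt(2)/2)^2 + (3*sqrt(2)/2)^2) = sqrt(9/2 + 9/2) = sqrt(9) = 3
θ = arctan(b/a) = arctan(2.1213/2.1213) (quadrant-adjusted) = 45° = π/4
z = 3e^(i*π/4)


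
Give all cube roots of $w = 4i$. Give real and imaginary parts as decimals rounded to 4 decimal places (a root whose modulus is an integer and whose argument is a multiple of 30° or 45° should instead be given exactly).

|w| = 4, arg(w) = 90°
Root modulus = 4^(1/3) ≈ 1.587401
Root arguments: θ_k = (90° + 360°k)/3 for k = 0, 1, ..., 2
Compute each root as (root modulus)(cos θ_k + i sin θ_k) using full-precision intermediates, then round to 4 decimal places.
Roots: 1.3747 + 0.7937i, -1.3747 + 0.7937i, -1.5874i


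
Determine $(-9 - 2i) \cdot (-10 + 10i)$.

(a1*a2 - b1*b2) + (a1*b2 + b1*a2)i
= (90 - (-20)) + (-90 + 20)i
= 110 - 70i


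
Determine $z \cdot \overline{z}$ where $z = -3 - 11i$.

z * conjugate(z) = |z|^2 = a^2 + b^2
= (-3)^2 + (-11)^2 = 130


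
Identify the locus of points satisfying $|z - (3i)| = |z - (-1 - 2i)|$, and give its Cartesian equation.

|z - z1| = |z - z2| means z is equidistant from z1 and z2,
i.e. the perpendicular bisector of the segment from (0, 3) to (-1, -2) (midpoint (-1/2, 1/2)).
With z = x + yi, square both sides:
(x - 0)^2 + (y - 3)^2 = (x - (-1))^2 + (y - (-2))^2
The x^2 and y^2 terms cancel: -2x + (-10)y = 5 - 9 = -4
Simplify: x + 5y = 2
Locus: Perpendicular bisector of the segment from (0, 3) to (-1, -2): the line x + 5y = 2


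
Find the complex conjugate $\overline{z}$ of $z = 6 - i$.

If z = a + bi, then conjugate(z) = a - bi
conjugate(6 - i) = 6 + i


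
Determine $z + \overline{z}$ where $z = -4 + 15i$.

z + conjugate(z) = (a + bi) + (a - bi) = 2a
= 2 * (-4) = -8


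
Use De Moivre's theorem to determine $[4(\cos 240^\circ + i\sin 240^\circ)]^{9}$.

By De Moivre: z^n = r^n(cos(nθ) + i sin(nθ))
= 4^9(cos(9*240°) + i sin(9*240°))
= 262144(cos 0° + i sin 0°)
= 262144


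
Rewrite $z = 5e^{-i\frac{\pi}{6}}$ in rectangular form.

a = r cos θ = 5 * sqrt(3)/2 = 5*sqrt(3)/2
b = r sin θ = 5 * -1/2 = -5/2
z = 5*sqrt(3)/2 - (5/2)i


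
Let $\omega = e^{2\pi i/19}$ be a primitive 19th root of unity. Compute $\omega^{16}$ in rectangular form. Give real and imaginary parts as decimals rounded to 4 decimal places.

ω^16 = e^(2πi·16/19) = e^(i·32π/19)
= cos(32π/19) + i sin(32π/19)
= 0.5469 - 0.8372i


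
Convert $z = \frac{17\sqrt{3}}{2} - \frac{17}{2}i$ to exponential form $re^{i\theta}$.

r = |z| = sqrt((17*sqrt(3)/2)^2 + (-17/2)^2) = sqrt(867/4 + 289/4) = sqrt(289) = 17
θ = arctan(b/a) = arctan(-8.5/14.7224) (quadrant-adjusted) = -30° = -π/6
z = 17e^(-i*π/6)


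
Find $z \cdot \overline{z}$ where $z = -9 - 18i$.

z * conjugate(z) = |z|^2 = a^2 + b^2
= (-9)^2 + (-18)^2 = 405


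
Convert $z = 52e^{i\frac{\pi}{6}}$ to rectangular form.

a = r cos θ = 52 * sqrt(3)/2 = 26*sqrt(3)
b = r sin θ = 52 * 1/2 = 26
z = 26*sqrt(3) + 26i


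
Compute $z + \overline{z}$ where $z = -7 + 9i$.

z + conjugate(z) = (a + bi) + (a - bi) = 2a
= 2 * (-7) = -14


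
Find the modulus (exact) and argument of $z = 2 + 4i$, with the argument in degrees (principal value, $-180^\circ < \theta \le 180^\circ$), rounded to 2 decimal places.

|z| = sqrt(2^2 + 4^2) = sqrt(20)
arg(z) = arctan(b/a) = arctan(4/2) (quadrant-adjusted) = 63.43°


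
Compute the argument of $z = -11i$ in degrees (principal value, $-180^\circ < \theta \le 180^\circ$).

a = 0 and b < 0, so z lies on the negative imaginary axis: θ = -90°


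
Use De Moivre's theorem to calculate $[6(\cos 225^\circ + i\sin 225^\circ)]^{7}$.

By De Moivre: z^n = r^n(cos(nθ) + i sin(nθ))
= 6^7(cos(7*225°) + i sin(7*225°))
= 279936(cos 135° + i sin 135°)
= -139968*sqrt(2) + 139968*sqrt(2)i


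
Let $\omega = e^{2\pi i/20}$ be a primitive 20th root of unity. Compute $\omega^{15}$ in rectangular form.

ω^15 = e^(2πi·15/20) = e^(i·3π/2)
= cos(3π/2) + i sin(3π/2)
= -i


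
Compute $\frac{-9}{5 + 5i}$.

Multiply numerator and denominator by conjugate (5 - 5i):
= (-9)(5 - 5i) / (5^2 + 5^2)
= (-45 + 45i) / 50
Divide through by 5: (-9 + 9i) / 10
= -9/10 + (9/10)i


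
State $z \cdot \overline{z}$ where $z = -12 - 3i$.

z * conjugate(z) = |z|^2 = a^2 + b^2
= (-12)^2 + (-3)^2 = 153


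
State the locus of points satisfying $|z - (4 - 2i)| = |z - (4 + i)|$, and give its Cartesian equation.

|z - z1| = |z - z2| means z is equidistant from z1 and z2,
i.e. the perpendicular bisector of the segment from (4, -2) to (4, 1) (midpoint (4, -1/2)).
With z = x + yi, square both sides:
(x - 4)^2 + (y - (-2))^2 = (x - 4)^2 + (y - 1)^2
The x^2 and y^2 terms cancel: 0x + 6y = 17 - 20 = -3
Simplify: y = -1/2
Locus: Perpendicular bisector of the segment from (4, -2) to (4, 1): the line y = -1/2


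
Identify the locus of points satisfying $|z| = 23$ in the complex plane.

|z| = 23 means sqrt(x^2 + y^2) = 23
This is a circle of radius 23 centered at the origin


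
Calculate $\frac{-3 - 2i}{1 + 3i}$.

Multiply numerator and denominator by conjugate (1 - 3i):
= (-3 - 2i)(1 - 3i) / (1^2 + 3^2)
= (-9 + 7i) / 10
= -9/10 + (7/10)i


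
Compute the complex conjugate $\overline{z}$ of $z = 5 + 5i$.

If z = a + bi, then conjugate(z) = a - bi
conjugate(5 + 5i) = 5 - 5i


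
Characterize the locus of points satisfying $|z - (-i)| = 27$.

|z - z0| = r describes a circle centered at z0 with radius r
Here z0 = -i and r = 27
Locus: Circle centered at (0, -1) with radius 27


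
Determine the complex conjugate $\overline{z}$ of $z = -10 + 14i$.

If z = a + bi, then conjugate(z) = a - bi
conjugate(-10 + 14i) = -10 - 14i


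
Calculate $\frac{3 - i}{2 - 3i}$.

Multiply numerator and denominator by conjugate (2 + 3i):
= (3 - i)(2 + 3i) / (2^2 + (-3)^2)
= (9 + 7i) / 13
= 9/13 + (7/13)i


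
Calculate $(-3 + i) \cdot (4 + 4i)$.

(a1*a2 - b1*b2) + (a1*b2 + b1*a2)i
= (-12 - 4) + (-12 + 4)i
= -16 - 8i


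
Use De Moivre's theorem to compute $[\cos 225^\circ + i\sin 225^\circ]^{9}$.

By De Moivre: z^n = r^n(cos(nθ) + i sin(nθ))
= 1^9(cos(9*225°) + i sin(9*225°))
= 1(cos 225° + i sin 225°)
= -sqrt(2)/2 - (sqrt(2)/2)i


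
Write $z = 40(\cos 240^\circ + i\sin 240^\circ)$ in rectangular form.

a = r cos θ = 40 * -1/2 = -20
b = r sin θ = 40 * -sqrt(3)/2 = -20*sqrt(3)
z = -20 - 20*sqrt(3)i


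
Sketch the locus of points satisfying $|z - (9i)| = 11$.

|z - z0| = r describes a circle centered at z0 with radius r
Here z0 = 9i and r = 11
Locus: Circle centered at (0, 9) with radius 11


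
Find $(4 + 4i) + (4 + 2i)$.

(4 + 4) + (4 + 2)i = 8 + 6i


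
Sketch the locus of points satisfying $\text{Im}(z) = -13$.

Im(z) = y where z = x + yi; the equation y = -13 is satisfied by all points with that y-coordinate
Locus: Horizontal line y = -13


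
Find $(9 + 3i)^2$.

(a + bi)^2 = a^2 - b^2 + 2abi
= 9^2 - 3^2 + 2*9*3i
= 72 + 54i


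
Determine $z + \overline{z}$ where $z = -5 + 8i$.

z + conjugate(z) = (a + bi) + (a - bi) = 2a
= 2 * (-5) = -10


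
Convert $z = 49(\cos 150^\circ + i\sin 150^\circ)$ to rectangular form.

a = r cos θ = 49 * -sqrt(3)/2 = -49*sqrt(3)/2
b = r sin θ = 49 * 1/2 = 49/2
z = -49*sqrt(3)/2 + (49/2)i


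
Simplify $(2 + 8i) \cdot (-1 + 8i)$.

(a1*a2 - b1*b2) + (a1*b2 + b1*a2)i
= (-2 - 64) + (16 + (-8))i
= -66 + 8i


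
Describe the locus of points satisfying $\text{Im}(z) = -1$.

Im(z) = y where z = x + yi; the equation y = -1 is satisfied by all points with that y-coordinate
Locus: Horizontal line y = -1


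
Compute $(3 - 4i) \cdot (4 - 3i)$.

(a1*a2 - b1*b2) + (a1*b2 + b1*a2)i
= (12 - 12) + (-9 + (-16))i
= -25i


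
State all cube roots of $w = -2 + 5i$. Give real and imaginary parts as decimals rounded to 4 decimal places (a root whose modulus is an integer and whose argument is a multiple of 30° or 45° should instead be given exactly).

|w| = sqrt(29) ≈ 5.385165, arg(w) ≈ 111.801409°
Root modulus = sqrt(29)^(1/3) ≈ 1.752803
Root arguments: θ_k = (arg(w) + 360°k)/3 for k = 0, 1, ..., 2
Compute each root as (root modulus)(cos θ_k + i sin θ_k) using full-precision intermediates, then round to 4 decimal places.
Roots: 1.3949 + 1.0614i, -1.6166 + 0.6773i, 0.2217 - 1.7387i


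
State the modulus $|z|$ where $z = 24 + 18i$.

|z| = sqrt(a^2 + b^2) = sqrt(24^2 + 18^2) = sqrt(900) = 30


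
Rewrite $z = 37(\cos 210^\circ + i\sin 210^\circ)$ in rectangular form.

a = r cos θ = 37 * -sqrt(3)/2 = -37*sqrt(3)/2
b = r sin θ = 37 * -1/2 = -37/2
z = -37*sqrt(3)/2 - (37/2)i


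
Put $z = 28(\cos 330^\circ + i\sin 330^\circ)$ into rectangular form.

a = r cos θ = 28 * sqrt(3)/2 = 14*sqrt(3)
b = r sin θ = 28 * -1/2 = -14
z = 14*sqrt(3) - 14i


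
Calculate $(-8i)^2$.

(a + bi)^2 = a^2 - b^2 + 2abi
= 0^2 - (-8)^2 + 2*0*(-8)i
= -64


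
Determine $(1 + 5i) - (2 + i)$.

(1 - 2) + (5 - 1)i = -1 + 4i


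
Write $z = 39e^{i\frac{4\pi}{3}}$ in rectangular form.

a = r cos θ = 39 * -1/2 = -39/2
b = r sin θ = 39 * -sqrt(3)/2 = -39*sqrt(3)/2
z = -39/2 - (39*sqrt(3)/2)i


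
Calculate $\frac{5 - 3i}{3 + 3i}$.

Multiply numerator and denominator by conjugate (3 - 3i):
= (5 - 3i)(3 - 3i) / (3^2 + 3^2)
= (6 - 24i) / 18
Divide through by 6: (1 - 4i) / 3
= 1/3 - (4/3)i


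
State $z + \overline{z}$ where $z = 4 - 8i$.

z + conjugate(z) = (a + bi) + (a - bi) = 2a
= 2 * 4 = 8


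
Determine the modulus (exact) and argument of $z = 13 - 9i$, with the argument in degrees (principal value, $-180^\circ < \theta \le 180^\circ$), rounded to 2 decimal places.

|z| = sqrt(13^2 + (-9)^2) = sqrt(250)
arg(z) = arctan(b/a) = arctan(-9/13) (quadrant-adjusted) = -34.70°


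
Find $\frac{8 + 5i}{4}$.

Divisor is real, so divide each part by 4:
= 2 + (5/4)i


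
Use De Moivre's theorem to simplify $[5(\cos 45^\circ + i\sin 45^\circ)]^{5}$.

By De Moivre: z^n = r^n(cos(nθ) + i sin(nθ))
= 5^5(cos(5*45°) + i sin(5*45°))
= 3125(cos 225° + i sin 225°)
= -3125*sqrt(2)/2 - (3125*sqrt(2)/2)i


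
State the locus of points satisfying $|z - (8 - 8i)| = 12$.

|z - z0| = r describes a circle centered at z0 with radius r
Here z0 = 8 - 8i and r = 12
Locus: Circle centered at (8, -8) with radius 12


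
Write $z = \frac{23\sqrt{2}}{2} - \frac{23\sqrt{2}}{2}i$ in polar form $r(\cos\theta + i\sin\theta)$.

r = |z| = sqrt(a^2 + b^2) = sqrt((23*sqrt(2)/2)^2 + (-23*sqrt(2)/2)^2) = sqrt(529/2 + 529/2) = sqrt(529) = 23
θ = arctan(b/a) = arctan(-16.2635/16.2635) (quadrant-adjusted) = 315°
z = 23(cos 315° + i sin 315°)


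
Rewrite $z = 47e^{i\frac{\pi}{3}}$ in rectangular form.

a = r cos θ = 47 * 1/2 = 47/2
b = r sin θ = 47 * sqrt(3)/2 = 47*sqrt(3)/2
z = 47/2 + (47*sqrt(3)/2)i


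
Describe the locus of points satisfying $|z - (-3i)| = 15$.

|z - z0| = r describes a circle centered at z0 with radius r
Here z0 = -3i and r = 15
Locus: Circle centered at (0, -3) with radius 15


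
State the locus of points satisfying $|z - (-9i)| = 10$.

|z - z0| = r describes a circle centered at z0 with radius r
Here z0 = -9i and r = 10
Locus: Circle centered at (0, -9) with radius 10


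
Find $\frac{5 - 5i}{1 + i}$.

Multiply numerator and denominator by conjugate (1 - i):
= (5 - 5i)(1 - i) / (1^2 + 1^2)
= (-10i) / 2
= -5i


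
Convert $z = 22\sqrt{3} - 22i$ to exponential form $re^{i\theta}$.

r = |z| = sqrt((22*sqrt(3))^2 + (-22)^2) = sqrt(1452 + 484) = sqrt(1936) = 44
θ = arctan(b/a) = arctan(-22/38.1051) (quadrant-adjusted) = -30° = -π/6
z = 44e^(-i*π/6)


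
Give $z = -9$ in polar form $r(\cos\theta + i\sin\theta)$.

r = |z| = sqrt(a^2 + b^2) = sqrt((-9)^2 + (0)^2) = sqrt(81 + 0) = sqrt(81) = 9
b = 0 and a < 0, so z lies on the negative real axis: θ = 180°
z = 9(cos 180° + i sin 180°)


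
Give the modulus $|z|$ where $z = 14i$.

|z| = sqrt(a^2 + b^2) = sqrt(0^2 + 14^2) = sqrt(196) = 14


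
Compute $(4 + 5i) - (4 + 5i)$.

(4 - 4) + (5 - 5)i = 0


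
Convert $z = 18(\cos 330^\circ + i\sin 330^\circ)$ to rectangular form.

a = r cos θ = 18 * sqrt(3)/2 = 9*sqrt(3)
b = r sin θ = 18 * -1/2 = -9
z = 9*sqrt(3) - 9i


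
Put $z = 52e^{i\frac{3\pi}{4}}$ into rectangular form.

a = r cos θ = 52 * -sqrt(2)/2 = -26*sqrt(2)
b = r sin θ = 52 * sqrt(2)/2 = 26*sqrt(2)
z = -26*sqrt(2) + 26*sqrt(2)i


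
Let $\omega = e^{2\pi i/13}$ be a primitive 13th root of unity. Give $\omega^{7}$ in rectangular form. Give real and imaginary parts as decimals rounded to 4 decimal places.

ω^7 = e^(2πi·7/13) = e^(i·14π/13)
= cos(14π/13) + i sin(14π/13)
= -0.9709 - 0.2393i


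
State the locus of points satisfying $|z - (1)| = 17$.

|z - z0| = r describes a circle centered at z0 with radius r
Here z0 = 1 and r = 17
Locus: Circle centered at (1, 0) with radius 17


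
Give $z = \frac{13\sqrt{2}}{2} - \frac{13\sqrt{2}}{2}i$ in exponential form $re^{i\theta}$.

r = |z| = sqrt((13*sqrt(2)/2)^2 + (-13*sqrt(2)/2)^2) = sqrt(169/2 + 169/2) = sqrt(169) = 13
θ = arctan(b/a) = arctan(-9.1924/9.1924) (quadrant-adjusted) = -45° = -π/4
z = 13e^(-i*π/4)


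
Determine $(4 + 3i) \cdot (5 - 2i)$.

(a1*a2 - b1*b2) + (a1*b2 + b1*a2)i
= (20 - (-6)) + (-8 + 15)i
= 26 + 7i


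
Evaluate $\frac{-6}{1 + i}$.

Multiply numerator and denominator by conjugate (1 - i):
= (-6)(1 - i) / (1^2 + 1^2)
= (-6 + 6i) / 2
= -3 + 3i


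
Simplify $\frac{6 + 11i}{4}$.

Divisor is real, so divide each part by 4:
= 3/2 + (11/4)i


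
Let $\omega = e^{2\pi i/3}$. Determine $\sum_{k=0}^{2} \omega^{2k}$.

Let ζ = ω^2 = e^(2πi·2/3). Since 3 ∤ 2, ζ ≠ 1.
Sum = Σ_{k=0}^{2} ζ^k = (ζ^3 - 1)/(ζ - 1) = (ω^{2·3} - 1)/(ζ - 1) = (1 - 1)/(ζ - 1) = 0


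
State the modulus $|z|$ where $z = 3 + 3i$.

|z| = sqrt(a^2 + b^2) = sqrt(3^2 + 3^2) = sqrt(18) = sqrt(18)


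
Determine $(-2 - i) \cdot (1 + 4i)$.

(a1*a2 - b1*b2) + (a1*b2 + b1*a2)i
= (-2 - (-4)) + (-8 + (-1))i
= 2 - 9i


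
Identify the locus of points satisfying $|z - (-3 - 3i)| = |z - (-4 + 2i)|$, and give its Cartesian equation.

|z - z1| = |z - z2| means z is equidistant from z1 and z2,
i.e. the perpendicular bisector of the segment from (-3, -3) to (-4, 2) (midpoint (-7/2, -1/2)).
With z = x + yi, square both sides:
(x - (-3))^2 + (y - (-3))^2 = (x - (-4))^2 + (y - 2)^2
The x^2 and y^2 terms cancel: -2x + 10y = 20 - 18 = 2
Simplify: x - 5y = -1
Locus: Perpendicular bisector of the segment from (-3, -3) to (-4, 2): the line x - 5y = -1


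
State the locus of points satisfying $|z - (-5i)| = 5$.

|z - z0| = r describes a circle centered at z0 with radius r
Here z0 = -5i and r = 5
Locus: Circle centered at (0, -5) with radius 5


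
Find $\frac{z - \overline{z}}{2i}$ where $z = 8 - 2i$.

z - conjugate(z) = 2bi
(z - conjugate(z))/(2i) = 2bi/(2i) = b = -2


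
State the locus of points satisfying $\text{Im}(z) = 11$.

Im(z) = y where z = x + yi; the equation y = 11 is satisfied by all points with that y-coordinate
Locus: Horizontal line y = 11


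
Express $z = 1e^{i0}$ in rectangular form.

a = r cos θ = 1 * 1 = 1
b = r sin θ = 1 * 0 = 0
z = 1


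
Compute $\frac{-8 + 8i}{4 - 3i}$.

Multiply numerator and denominator by conjugate (4 + 3i):
= (-8 + 8i)(4 + 3i) / (4^2 + (-3)^2)
= (-56 + 8i) / 25
= -56/25 + (8/25)i


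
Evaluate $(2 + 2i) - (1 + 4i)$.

(2 - 1) + (2 - 4)i = 1 - 2i


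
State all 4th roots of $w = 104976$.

|w| = 104976, arg(w) = 0°
Root modulus = 104976^(1/4) = 18
Root arguments: θ_k = (0° + 360°k)/4 for k = 0, 1, ..., 3
Roots: 18, 18i, -18, -18i


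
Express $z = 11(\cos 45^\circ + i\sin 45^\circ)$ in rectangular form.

a = r cos θ = 11 * sqrt(2)/2 = 11*sqrt(2)/2
b = r sin θ = 11 * sqrt(2)/2 = 11*sqrt(2)/2
z = 11*sqrt(2)/2 + (11*sqrt(2)/2)i


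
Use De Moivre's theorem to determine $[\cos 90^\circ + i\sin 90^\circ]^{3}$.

By De Moivre: z^n = r^n(cos(nθ) + i sin(nθ))
= 1^3(cos(3*90°) + i sin(3*90°))
= 1(cos 270° + i sin 270°)
= -i


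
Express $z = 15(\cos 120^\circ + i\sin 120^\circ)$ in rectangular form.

a = r cos θ = 15 * -1/2 = -15/2
b = r sin θ = 15 * sqrt(3)/2 = 15*sqrt(3)/2
z = -15/2 + (15*sqrt(3)/2)i


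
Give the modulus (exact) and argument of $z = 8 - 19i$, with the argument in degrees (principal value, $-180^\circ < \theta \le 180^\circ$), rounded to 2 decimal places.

|z| = sqrt(8^2 + (-19)^2) = sqrt(425)
arg(z) = arctan(b/a) = arctan(-19/8) (quadrant-adjusted) = -67.17°


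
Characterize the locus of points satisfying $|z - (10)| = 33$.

|z - z0| = r describes a circle centered at z0 with radius r
Here z0 = 10 and r = 33
Locus: Circle centered at (10, 0) with radius 33


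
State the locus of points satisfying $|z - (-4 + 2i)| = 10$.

|z - z0| = r describes a circle centered at z0 with radius r
Here z0 = -4 + 2i and r = 10
Locus: Circle centered at (-4, 2) with radius 10


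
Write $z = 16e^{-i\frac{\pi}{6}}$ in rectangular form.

a = r cos θ = 16 * sqrt(3)/2 = 8*sqrt(3)
b = r sin θ = 16 * -1/2 = -8
z = 8*sqrt(3) - 8i


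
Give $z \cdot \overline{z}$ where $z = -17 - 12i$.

z * conjugate(z) = |z|^2 = a^2 + b^2
= (-17)^2 + (-12)^2 = 433


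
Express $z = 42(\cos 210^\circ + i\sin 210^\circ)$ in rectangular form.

a = r cos θ = 42 * -sqrt(3)/2 = -21*sqrt(3)
b = r sin θ = 42 * -1/2 = -21
z = -21*sqrt(3) - 21i


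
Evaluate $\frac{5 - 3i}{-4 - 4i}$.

Multiply numerator and denominator by conjugate (-4 + 4i):
= (5 - 3i)(-4 + 4i) / ((-4)^2 + (-4)^2)
= (-8 + 32i) / 32
Divide through by 8: (-1 + 4i) / 4
= -1/4 + i


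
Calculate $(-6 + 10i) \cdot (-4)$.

(a1*a2 - b1*b2) + (a1*b2 + b1*a2)i
= (24 - 0) + (0 + (-40))i
= 24 - 40i


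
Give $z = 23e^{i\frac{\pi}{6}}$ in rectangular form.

a = r cos θ = 23 * sqrt(3)/2 = 23*sqrt(3)/2
b = r sin θ = 23 * 1/2 = 23/2
z = 23*sqrt(3)/2 + (23/2)i


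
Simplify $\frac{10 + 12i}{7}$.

Divisor is real, so divide each part by 7:
= 10/7 + (12/7)i


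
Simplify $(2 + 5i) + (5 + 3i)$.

(2 + 5) + (5 + 3)i = 7 + 8i


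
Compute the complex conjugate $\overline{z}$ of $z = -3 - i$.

If z = a + bi, then conjugate(z) = a - bi
conjugate(-3 - i) = -3 + i


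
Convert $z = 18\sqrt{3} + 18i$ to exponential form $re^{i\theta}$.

r = |z| = sqrt((18*sqrt(3))^2 + (18)^2) = sqrt(972 + 324) = sqrt(1296) = 36
θ = arctan(b/a) = arctan(18/31.1769) (quadrant-adjusted) = 30° = π/6
z = 36e^(i*π/6)


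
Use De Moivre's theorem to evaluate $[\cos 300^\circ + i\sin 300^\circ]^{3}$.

By De Moivre: z^n = r^n(cos(nθ) + i sin(nθ))
= 1^3(cos(3*300°) + i sin(3*300°))
= 1(cos 180° + i sin 180°)
= -1


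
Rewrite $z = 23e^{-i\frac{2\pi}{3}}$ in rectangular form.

a = r cos θ = 23 * -1/2 = -23/2
b = r sin θ = 23 * -sqrt(3)/2 = -23*sqrt(3)/2
z = -23/2 - (23*sqrt(3)/2)i


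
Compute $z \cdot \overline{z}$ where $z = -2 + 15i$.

z * conjugate(z) = |z|^2 = a^2 + b^2
= (-2)^2 + 15^2 = 229


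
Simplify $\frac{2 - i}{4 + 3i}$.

Multiply numerator and denominator by conjugate (4 - 3i):
= (2 - i)(4 - 3i) / (4^2 + 3^2)
= (5 - 10i) / 25
Divide through by 5: (1 - 2i) / 5
= 1/5 - (2/5)i


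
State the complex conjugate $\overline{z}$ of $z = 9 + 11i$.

If z = a + bi, then conjugate(z) = a - bi
conjugate(9 + 11i) = 9 - 11i


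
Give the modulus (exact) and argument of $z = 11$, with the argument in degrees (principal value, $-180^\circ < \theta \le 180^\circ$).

|z| = sqrt(11^2 + 0^2) = 11
b = 0 and a > 0, so z lies on the positive real axis: arg(z) = 0°


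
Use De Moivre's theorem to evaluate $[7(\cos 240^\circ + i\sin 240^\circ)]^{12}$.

By De Moivre: z^n = r^n(cos(nθ) + i sin(nθ))
= 7^12(cos(12*240°) + i sin(12*240°))
= 13841287201(cos 0° + i sin 0°)
= 13841287201


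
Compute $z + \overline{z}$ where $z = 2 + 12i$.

z + conjugate(z) = (a + bi) + (a - bi) = 2a
= 2 * 2 = 4


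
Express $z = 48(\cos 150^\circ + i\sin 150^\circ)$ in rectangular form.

a = r cos θ = 48 * -sqrt(3)/2 = -24*sqrt(3)
b = r sin θ = 48 * 1/2 = 24
z = -24*sqrt(3) + 24i


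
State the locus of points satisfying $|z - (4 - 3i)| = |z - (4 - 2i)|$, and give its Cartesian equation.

|z - z1| = |z - z2| means z is equidistant from z1 and z2,
i.e. the perpendicular bisector of the segment from (4, -3) to (4, -2) (midpoint (4, -5/2)).
With z = x + yi, square both sides:
(x - 4)^2 + (y - (-3))^2 = (x - 4)^2 + (y - (-2))^2
The x^2 and y^2 terms cancel: 0x + 2y = 20 - 25 = -5
Simplify: y = -5/2
Locus: Perpendicular bisector of the segment from (4, -3) to (4, -2): the line y = -5/2


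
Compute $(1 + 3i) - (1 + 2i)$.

(1 - 1) + (3 - 2)i = i


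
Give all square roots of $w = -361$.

|w| = 361, arg(w) = 180°
Root modulus = 361^(1/2) = 19
Root arguments: θ_k = (180° + 360°k)/2 for k = 0, 1, ..., 1
Roots: 19i, -19i


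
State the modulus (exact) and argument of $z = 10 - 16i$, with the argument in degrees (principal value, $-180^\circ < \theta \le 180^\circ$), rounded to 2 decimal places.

|z| = sqrt(10^2 + (-16)^2) = sqrt(356)
arg(z) = arctan(b/a) = arctan(-16/10) (quadrant-adjusted) = -57.99°


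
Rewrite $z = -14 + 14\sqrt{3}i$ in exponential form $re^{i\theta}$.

r = |z| = sqrt((-14)^2 + (14*sqrt(3))^2) = sqrt(196 + 588) = sqrt(784) = 28
θ = arctan(b/a) = arctan(24.2487/-14) (quadrant-adjusted) = 120° = 2π/3
z = 28e^(i*2π/3)


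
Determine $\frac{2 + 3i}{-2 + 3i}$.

Multiply numerator and denominator by conjugate (-2 - 3i):
= (2 + 3i)(-2 - 3i) / ((-2)^2 + 3^2)
= (5 - 12i) / 13
= 5/13 - (12/13)i


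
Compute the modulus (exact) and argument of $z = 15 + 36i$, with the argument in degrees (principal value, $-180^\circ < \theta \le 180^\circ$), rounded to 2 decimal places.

|z| = sqrt(15^2 + 36^2) = 39
arg(z) = arctan(b/a) = arctan(36/15) (quadrant-adjusted) = 67.38°


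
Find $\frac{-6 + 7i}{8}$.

Divisor is real, so divide each part by 8:
= -3/4 + (7/8)i


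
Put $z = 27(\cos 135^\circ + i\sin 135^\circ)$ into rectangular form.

a = r cos θ = 27 * -sqrt(2)/2 = -27*sqrt(2)/2
b = r sin θ = 27 * sqrt(2)/2 = 27*sqrt(2)/2
z = -27*sqrt(2)/2 + (27*sqrt(2)/2)i


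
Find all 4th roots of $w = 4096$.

|w| = 4096, arg(w) = 0°
Root modulus = 4096^(1/4) = 8
Root arguments: θ_k = (0° + 360°k)/4 for k = 0, 1, ..., 3
Roots: 8, 8i, -8, -8i


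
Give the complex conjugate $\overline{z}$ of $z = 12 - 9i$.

If z = a + bi, then conjugate(z) = a - bi
conjugate(12 - 9i) = 12 + 9i


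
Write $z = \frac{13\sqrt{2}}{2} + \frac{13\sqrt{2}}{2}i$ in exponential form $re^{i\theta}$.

r = |z| = sqrt((13*sqrt(2)/2)^2 + (13*sqrt(2)/2)^2) = sqrt(169/2 + 169/2) = sqrt(169) = 13
θ = arctan(b/a) = arctan(9.1924/9.1924) (quadrant-adjusted) = 45° = π/4
z = 13e^(i*π/4)


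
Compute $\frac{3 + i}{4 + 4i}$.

Multiply numerator and denominator by conjugate (4 - 4i):
= (3 + i)(4 - 4i) / (4^2 + 4^2)
= (16 - 8i) / 32
Divide through by 8: (2 - i) / 4
= 1/2 - (1/4)i


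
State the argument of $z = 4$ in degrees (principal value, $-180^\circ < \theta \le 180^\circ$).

b = 0 and a > 0, so z lies on the positive real axis: θ = 0°


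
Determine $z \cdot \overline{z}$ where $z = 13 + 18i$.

z * conjugate(z) = |z|^2 = a^2 + b^2
= 13^2 + 18^2 = 493


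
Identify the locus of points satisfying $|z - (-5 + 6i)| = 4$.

|z - z0| = r describes a circle centered at z0 with radius r
Here z0 = -5 + 6i and r = 4
Locus: Circle centered at (-5, 6) with radius 4


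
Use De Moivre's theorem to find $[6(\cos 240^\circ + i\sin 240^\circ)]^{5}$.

By De Moivre: z^n = r^n(cos(nθ) + i sin(nθ))
= 6^5(cos(5*240°) + i sin(5*240°))
= 7776(cos 120° + i sin 120°)
= -3888 + 3888*sqrt(3)i


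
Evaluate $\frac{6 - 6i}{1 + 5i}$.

Multiply numerator and denominator by conjugate (1 - 5i):
= (6 - 6i)(1 - 5i) / (1^2 + 5^2)
= (-24 - 36i) / 26
Divide through by 2: (-12 - 18i) / 13
= -12/13 - (18/13)i


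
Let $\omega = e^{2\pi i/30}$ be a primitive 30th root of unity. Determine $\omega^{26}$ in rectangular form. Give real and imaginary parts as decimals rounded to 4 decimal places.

ω^26 = e^(2πi·26/30) = e^(i·26π/15)
= cos(26π/15) + i sin(26π/15)
= 0.6691 - 0.7431i


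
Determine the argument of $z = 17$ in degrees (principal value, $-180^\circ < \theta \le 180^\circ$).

b = 0 and a > 0, so z lies on the positive real axis: θ = 0°


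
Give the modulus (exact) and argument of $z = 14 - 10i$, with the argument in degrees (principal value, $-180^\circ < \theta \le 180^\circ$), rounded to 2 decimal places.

|z| = sqrt(14^2 + (-10)^2) = sqrt(296)
arg(z) = arctan(b/a) = arctan(-10/14) (quadrant-adjusted) = -35.54°


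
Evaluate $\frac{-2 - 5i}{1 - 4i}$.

Multiply numerator and denominator by conjugate (1 + 4i):
= (-2 - 5i)(1 + 4i) / (1^2 + (-4)^2)
= (18 - 13i) / 17
= 18/17 - (13/17)i


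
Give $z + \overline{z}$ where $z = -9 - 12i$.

z + conjugate(z) = (a + bi) + (a - bi) = 2a
= 2 * (-9) = -18


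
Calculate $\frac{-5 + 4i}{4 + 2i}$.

Multiply numerator and denominator by conjugate (4 - 2i):
= (-5 + 4i)(4 - 2i) / (4^2 + 2^2)
= (-12 + 26i) / 20
Divide through by 2: (-6 + 13i) / 10
= -3/5 + (13/10)i


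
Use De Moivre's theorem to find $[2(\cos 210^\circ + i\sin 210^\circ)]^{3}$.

By De Moivre: z^n = r^n(cos(nθ) + i sin(nθ))
= 2^3(cos(3*210°) + i sin(3*210°))
= 8(cos 270° + i sin 270°)
= -8i
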